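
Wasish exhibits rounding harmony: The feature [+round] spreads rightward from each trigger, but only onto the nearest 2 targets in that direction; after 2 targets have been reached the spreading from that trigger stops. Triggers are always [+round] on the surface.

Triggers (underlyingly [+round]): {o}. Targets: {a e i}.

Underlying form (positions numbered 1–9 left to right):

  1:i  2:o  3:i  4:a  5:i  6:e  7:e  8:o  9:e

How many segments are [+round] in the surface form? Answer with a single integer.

From /o/ at 2 rightward: 3 /i/ → [+round]; 4 /a/ → [+round]; bound reached.
From /o/ at 8 rightward: 9 /e/ → [+round]; word edge.
Targets with no active source: positions 1 5 6 7 stay [-round].
[+round] positions on the surface: 2 3 4 8 9.

5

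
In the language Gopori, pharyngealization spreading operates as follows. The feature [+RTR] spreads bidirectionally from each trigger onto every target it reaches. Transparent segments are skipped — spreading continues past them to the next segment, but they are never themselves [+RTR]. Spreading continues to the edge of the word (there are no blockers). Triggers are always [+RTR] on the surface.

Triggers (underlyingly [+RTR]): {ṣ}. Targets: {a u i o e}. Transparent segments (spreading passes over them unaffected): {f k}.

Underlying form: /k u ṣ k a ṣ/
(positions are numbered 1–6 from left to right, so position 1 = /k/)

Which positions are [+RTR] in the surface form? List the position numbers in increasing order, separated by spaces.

2 3 5 6

From /ṣ/ at 3 rightward: 4 /k/ transparent; 5 /a/ → [+RTR]; 6 /ṣ/ is itself a trigger — this domain ends here.
From /ṣ/ at 3 leftward: 2 /u/ → [+RTR]; 1 /k/ transparent; word edge.
From /ṣ/ at 6 rightward: word edge.
From /ṣ/ at 6 leftward: 5 /a/ → [+RTR]; 4 /k/ transparent; 3 /ṣ/ is itself a trigger — this domain ends here.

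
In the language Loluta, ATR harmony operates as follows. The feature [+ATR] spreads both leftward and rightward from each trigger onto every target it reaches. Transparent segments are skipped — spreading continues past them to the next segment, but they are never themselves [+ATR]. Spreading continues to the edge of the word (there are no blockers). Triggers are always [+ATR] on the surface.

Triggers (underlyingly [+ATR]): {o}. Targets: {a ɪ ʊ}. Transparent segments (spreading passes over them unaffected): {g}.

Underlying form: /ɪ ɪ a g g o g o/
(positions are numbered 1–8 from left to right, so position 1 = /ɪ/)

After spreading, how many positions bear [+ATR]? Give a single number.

5

From /o/ at 6 rightward: 7 /g/ transparent; 8 /o/ is itself a trigger — this domain ends here.
From /o/ at 6 leftward: 5 /g/ transparent; 4 /g/ transparent; 3 /a/ → [+ATR]; 2 /ɪ/ → [+ATR]; 1 /ɪ/ → [+ATR]; word edge.
From /o/ at 8 rightward: word edge.
From /o/ at 8 leftward: 7 /g/ transparent; 6 /o/ is itself a trigger — this domain ends here.
[+ATR] positions on the surface: 1 2 3 6 8.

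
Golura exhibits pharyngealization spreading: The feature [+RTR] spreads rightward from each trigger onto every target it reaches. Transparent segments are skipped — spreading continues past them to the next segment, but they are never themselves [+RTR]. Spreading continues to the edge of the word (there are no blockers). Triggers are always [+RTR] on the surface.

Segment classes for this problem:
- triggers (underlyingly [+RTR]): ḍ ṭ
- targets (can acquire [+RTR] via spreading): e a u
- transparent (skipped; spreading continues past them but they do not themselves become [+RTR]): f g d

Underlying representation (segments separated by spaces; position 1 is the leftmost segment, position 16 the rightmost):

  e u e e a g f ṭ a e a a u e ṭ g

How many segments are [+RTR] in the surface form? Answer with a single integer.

8

From /ṭ/ at 8 rightward: 9 /a/ → [+RTR]; 10 /e/ → [+RTR]; 11 /a/ → [+RTR]; 12 /a/ → [+RTR]; 13 /u/ → [+RTR]; 14 /e/ → [+RTR]; 15 /ṭ/ is itself a trigger — this domain ends here.
From /ṭ/ at 15 rightward: 16 /g/ transparent; word edge.
Targets with no active source: positions 1 2 3 4 5 stay [-emphatic].
[+RTR] positions on the surface: 8 9 10 11 12 13 14 15.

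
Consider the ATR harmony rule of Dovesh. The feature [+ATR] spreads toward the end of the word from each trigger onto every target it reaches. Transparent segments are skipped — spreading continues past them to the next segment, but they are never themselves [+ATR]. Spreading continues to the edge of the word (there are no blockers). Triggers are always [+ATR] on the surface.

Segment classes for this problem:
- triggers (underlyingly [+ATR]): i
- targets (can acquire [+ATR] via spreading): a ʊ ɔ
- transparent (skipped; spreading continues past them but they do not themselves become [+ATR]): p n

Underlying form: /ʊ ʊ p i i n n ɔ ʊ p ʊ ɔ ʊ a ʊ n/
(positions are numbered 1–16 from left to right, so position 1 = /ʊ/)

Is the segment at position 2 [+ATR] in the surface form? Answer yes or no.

From /i/ at 4 rightward: 5 /i/ is itself a trigger — this domain ends here.
From /i/ at 5 rightward: 6 /n/ transparent; 7 /n/ transparent; 8 /ɔ/ → [+ATR]; 9 /ʊ/ → [+ATR]; 10 /p/ transparent; 11 /ʊ/ → [+ATR]; 12 /ɔ/ → [+ATR]; 13 /ʊ/ → [+ATR]; 14 /a/ → [+ATR]; 15 /ʊ/ → [+ATR]; 16 /n/ transparent; word edge.
Targets with no active source: positions 1 2 stay [-ATR].
[+ATR] positions on the surface: 4 5 8 9 11 12 13 14 15.

no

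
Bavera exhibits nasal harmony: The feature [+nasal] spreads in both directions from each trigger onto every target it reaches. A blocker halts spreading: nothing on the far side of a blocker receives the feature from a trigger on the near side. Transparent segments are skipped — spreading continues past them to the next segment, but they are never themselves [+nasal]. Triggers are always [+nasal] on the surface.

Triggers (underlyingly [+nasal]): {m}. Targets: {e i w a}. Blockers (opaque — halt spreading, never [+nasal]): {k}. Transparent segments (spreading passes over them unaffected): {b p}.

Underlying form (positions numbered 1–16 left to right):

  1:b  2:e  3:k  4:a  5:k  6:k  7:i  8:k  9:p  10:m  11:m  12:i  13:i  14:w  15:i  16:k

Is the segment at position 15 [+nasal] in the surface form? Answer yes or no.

yes

From /m/ at 10 rightward: 11 /m/ is itself a trigger — this domain ends here.
From /m/ at 10 leftward: 9 /p/ transparent; 8 /k/ blocks.
From /m/ at 11 rightward: 12 /i/ → [+nasal]; 13 /i/ → [+nasal]; 14 /w/ → [+nasal]; 15 /i/ → [+nasal]; 16 /k/ blocks.
From /m/ at 11 leftward: 10 /m/ is itself a trigger — this domain ends here.
Targets with no active source: positions 2 4 7 stay [-nasal].
[+nasal] positions on the surface: 10 11 12 13 14 15.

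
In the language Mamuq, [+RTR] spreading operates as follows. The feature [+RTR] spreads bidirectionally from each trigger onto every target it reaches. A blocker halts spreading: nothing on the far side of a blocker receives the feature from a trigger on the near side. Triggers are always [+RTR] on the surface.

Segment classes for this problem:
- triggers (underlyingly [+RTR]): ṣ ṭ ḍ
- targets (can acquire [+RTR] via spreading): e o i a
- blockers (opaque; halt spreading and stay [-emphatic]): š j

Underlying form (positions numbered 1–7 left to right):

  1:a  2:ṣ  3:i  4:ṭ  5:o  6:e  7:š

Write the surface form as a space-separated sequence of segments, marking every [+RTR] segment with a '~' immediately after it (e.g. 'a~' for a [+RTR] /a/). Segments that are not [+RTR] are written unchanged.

a~ ṣ~ i~ ṭ~ o~ e~ š

From /ṣ/ at 2 rightward: 3 /i/ → [+RTR]; 4 /ṭ/ is itself a trigger — this domain ends here.
From /ṣ/ at 2 leftward: 1 /a/ → [+RTR]; word edge.
From /ṭ/ at 4 rightward: 5 /o/ → [+RTR]; 6 /e/ → [+RTR]; 7 /š/ blocks.
From /ṭ/ at 4 leftward: 3 /i/ → [+RTR]; 2 /ṣ/ is itself a trigger — this domain ends here.
[+RTR] positions on the surface: 1 2 3 4 5 6.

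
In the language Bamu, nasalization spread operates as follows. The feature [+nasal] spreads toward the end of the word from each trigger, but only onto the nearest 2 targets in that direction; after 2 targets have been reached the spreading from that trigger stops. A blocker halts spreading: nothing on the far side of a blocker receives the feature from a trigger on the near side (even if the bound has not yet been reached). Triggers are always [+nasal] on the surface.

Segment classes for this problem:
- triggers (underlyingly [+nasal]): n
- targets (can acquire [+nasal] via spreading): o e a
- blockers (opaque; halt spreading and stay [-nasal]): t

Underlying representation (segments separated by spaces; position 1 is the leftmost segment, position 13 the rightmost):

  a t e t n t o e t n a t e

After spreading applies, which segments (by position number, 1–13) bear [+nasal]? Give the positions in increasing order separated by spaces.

From /n/ at 5 rightward: 6 /t/ blocks.
From /n/ at 10 rightward: 11 /a/ → [+nasal]; 12 /t/ blocks.
Targets with no active source: positions 1 3 7 8 13 stay [-nasal].

5 10 11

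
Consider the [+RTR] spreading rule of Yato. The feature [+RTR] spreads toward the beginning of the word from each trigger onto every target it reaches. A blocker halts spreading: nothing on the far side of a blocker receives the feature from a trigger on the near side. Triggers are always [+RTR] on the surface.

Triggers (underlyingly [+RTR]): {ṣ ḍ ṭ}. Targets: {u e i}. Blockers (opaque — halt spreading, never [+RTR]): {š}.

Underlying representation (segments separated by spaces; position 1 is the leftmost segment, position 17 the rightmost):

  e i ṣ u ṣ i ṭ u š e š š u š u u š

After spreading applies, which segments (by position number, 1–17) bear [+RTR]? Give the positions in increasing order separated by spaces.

From /ṣ/ at 3 leftward: 2 /i/ → [+RTR]; 1 /e/ → [+RTR]; word edge.
From /ṣ/ at 5 leftward: 4 /u/ → [+RTR]; 3 /ṣ/ is itself a trigger — this domain ends here.
From /ṭ/ at 7 leftward: 6 /i/ → [+RTR]; 5 /ṣ/ is itself a trigger — this domain ends here.
Targets with no active source: positions 8 10 13 15 16 stay [-emphatic].

1 2 3 4 5 6 7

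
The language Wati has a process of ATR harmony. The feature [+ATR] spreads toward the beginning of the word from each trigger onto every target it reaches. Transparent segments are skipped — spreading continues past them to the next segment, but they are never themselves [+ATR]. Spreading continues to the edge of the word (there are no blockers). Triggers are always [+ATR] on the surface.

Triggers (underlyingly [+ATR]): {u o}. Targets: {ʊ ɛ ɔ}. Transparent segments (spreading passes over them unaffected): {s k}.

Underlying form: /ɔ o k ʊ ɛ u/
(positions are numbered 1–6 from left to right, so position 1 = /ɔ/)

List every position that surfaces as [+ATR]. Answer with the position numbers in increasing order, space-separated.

1 2 4 5 6

From /o/ at 2 leftward: 1 /ɔ/ → [+ATR]; word edge.
From /u/ at 6 leftward: 5 /ɛ/ → [+ATR]; 4 /ʊ/ → [+ATR]; 3 /k/ transparent; 2 /o/ is itself a trigger — this domain ends here.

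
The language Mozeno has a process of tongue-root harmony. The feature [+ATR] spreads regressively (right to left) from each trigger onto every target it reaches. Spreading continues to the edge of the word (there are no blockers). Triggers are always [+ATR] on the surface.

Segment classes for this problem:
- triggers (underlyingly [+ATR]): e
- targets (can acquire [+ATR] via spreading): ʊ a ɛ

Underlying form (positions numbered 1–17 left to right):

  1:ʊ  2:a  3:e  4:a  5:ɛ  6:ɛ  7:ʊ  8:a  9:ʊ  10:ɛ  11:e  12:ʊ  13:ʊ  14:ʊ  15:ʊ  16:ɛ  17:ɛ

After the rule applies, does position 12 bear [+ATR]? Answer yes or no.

no

From /e/ at 3 leftward: 2 /a/ → [+ATR]; 1 /ʊ/ → [+ATR]; word edge.
From /e/ at 11 leftward: 10 /ɛ/ → [+ATR]; 9 /ʊ/ → [+ATR]; 8 /a/ → [+ATR]; 7 /ʊ/ → [+ATR]; 6 /ɛ/ → [+ATR]; 5 /ɛ/ → [+ATR]; 4 /a/ → [+ATR]; 3 /e/ is itself a trigger — this domain ends here.
Targets with no active source: positions 12 13 14 15 16 17 stay [-ATR].
[+ATR] positions on the surface: 1 2 3 4 5 6 7 8 9 10 11.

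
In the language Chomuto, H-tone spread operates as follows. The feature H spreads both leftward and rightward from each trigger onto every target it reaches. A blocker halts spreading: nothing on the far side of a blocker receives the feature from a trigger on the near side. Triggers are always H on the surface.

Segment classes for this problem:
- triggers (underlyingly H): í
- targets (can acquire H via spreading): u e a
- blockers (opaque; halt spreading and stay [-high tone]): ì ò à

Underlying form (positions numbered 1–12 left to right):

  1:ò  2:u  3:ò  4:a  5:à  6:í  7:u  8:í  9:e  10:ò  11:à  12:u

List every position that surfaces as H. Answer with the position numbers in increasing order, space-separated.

From /í/ at 6 rightward: 7 /u/ → H; 8 /í/ is itself a trigger — this domain ends here.
From /í/ at 6 leftward: 5 /à/ blocks.
From /í/ at 8 rightward: 9 /e/ → H; 10 /ò/ blocks.
From /í/ at 8 leftward: 7 /u/ → H; 6 /í/ is itself a trigger — this domain ends here.
Targets with no active source: positions 2 4 12 stay [-high tone].

6 7 8 9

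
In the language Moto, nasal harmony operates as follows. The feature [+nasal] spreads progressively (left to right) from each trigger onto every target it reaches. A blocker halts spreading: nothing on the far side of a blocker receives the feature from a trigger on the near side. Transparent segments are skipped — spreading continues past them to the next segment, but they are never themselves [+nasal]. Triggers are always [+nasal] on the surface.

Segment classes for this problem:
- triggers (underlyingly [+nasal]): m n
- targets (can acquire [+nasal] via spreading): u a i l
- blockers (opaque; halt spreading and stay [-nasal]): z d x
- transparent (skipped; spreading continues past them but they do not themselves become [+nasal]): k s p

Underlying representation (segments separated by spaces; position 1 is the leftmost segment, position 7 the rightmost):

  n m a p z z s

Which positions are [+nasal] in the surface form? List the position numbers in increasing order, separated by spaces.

From /n/ at 1 rightward: 2 /m/ is itself a trigger — this domain ends here.
From /m/ at 2 rightward: 3 /a/ → [+nasal]; 4 /p/ transparent; 5 /z/ blocks.

1 2 3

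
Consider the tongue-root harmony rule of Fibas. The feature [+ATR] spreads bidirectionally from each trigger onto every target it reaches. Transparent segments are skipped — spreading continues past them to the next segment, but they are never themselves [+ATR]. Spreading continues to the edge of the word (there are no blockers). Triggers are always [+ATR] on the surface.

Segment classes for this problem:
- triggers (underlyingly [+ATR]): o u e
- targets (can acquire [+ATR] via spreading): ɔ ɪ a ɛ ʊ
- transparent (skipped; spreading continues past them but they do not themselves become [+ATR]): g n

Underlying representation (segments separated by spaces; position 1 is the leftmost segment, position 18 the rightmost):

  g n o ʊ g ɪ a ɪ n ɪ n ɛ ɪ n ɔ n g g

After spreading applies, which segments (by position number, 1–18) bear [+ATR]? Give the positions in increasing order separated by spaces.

From /o/ at 3 rightward: 4 /ʊ/ → [+ATR]; 5 /g/ transparent; 6 /ɪ/ → [+ATR]; 7 /a/ → [+ATR]; 8 /ɪ/ → [+ATR]; 9 /n/ transparent; 10 /ɪ/ → [+ATR]; 11 /n/ transparent; 12 /ɛ/ → [+ATR]; 13 /ɪ/ → [+ATR]; 14 /n/ transparent; 15 /ɔ/ → [+ATR]; 16 /n/ transparent; 17 /g/ transparent; 18 /g/ transparent; word edge.
From /o/ at 3 leftward: 2 /n/ transparent; 1 /g/ transparent; word edge.

3 4 6 7 8 10 12 13 15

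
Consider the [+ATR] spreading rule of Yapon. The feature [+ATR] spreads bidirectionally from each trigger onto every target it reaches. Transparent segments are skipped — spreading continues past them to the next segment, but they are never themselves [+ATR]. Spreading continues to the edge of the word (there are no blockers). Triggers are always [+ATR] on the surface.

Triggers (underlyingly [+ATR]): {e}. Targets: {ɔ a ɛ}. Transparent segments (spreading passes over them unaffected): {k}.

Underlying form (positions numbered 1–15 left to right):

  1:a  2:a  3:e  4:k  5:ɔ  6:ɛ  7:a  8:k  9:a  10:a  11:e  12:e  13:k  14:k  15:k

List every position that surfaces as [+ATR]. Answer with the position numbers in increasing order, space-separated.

1 2 3 5 6 7 9 10 11 12

From /e/ at 3 rightward: 4 /k/ transparent; 5 /ɔ/ → [+ATR]; 6 /ɛ/ → [+ATR]; 7 /a/ → [+ATR]; 8 /k/ transparent; 9 /a/ → [+ATR]; 10 /a/ → [+ATR]; 11 /e/ is itself a trigger — this domain ends here.
From /e/ at 3 leftward: 2 /a/ → [+ATR]; 1 /a/ → [+ATR]; word edge.
From /e/ at 11 rightward: 12 /e/ is itself a trigger — this domain ends here.
From /e/ at 11 leftward: 10 /a/ → [+ATR]; 9 /a/ → [+ATR]; 8 /k/ transparent; 7 /a/ → [+ATR]; 6 /ɛ/ → [+ATR]; 5 /ɔ/ → [+ATR]; 4 /k/ transparent; 3 /e/ is itself a trigger — this domain ends here.
From /e/ at 12 rightward: 13 /k/ transparent; 14 /k/ transparent; 15 /k/ transparent; word edge.
From /e/ at 12 leftward: 11 /e/ is itself a trigger — this domain ends here.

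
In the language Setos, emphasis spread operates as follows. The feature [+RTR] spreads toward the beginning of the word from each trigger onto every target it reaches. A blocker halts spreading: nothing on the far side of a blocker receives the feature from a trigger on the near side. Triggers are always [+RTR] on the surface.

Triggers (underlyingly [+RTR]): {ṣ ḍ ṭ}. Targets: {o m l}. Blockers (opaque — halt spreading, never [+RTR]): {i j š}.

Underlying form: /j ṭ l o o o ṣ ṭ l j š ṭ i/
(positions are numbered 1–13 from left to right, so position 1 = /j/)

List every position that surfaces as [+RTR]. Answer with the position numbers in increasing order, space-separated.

2 3 4 5 6 7 8 12

From /ṭ/ at 2 leftward: 1 /j/ blocks.
From /ṣ/ at 7 leftward: 6 /o/ → [+RTR]; 5 /o/ → [+RTR]; 4 /o/ → [+RTR]; 3 /l/ → [+RTR]; 2 /ṭ/ is itself a trigger — this domain ends here.
From /ṭ/ at 8 leftward: 7 /ṣ/ is itself a trigger — this domain ends here.
From /ṭ/ at 12 leftward: 11 /š/ blocks.
Target with no active source: position 9 stays [-emphatic].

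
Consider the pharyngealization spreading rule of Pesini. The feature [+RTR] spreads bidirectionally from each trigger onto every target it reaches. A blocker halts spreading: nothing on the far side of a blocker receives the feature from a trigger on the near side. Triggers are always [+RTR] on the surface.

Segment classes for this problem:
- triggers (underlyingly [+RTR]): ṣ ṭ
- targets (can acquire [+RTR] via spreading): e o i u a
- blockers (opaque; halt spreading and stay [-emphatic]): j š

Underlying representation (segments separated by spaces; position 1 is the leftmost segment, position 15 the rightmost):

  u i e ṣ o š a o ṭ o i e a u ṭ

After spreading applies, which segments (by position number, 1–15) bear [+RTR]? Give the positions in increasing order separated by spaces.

1 2 3 4 5 7 8 9 10 11 12 13 14 15

From /ṣ/ at 4 rightward: 5 /o/ → [+RTR]; 6 /š/ blocks.
From /ṣ/ at 4 leftward: 3 /e/ → [+RTR]; 2 /i/ → [+RTR]; 1 /u/ → [+RTR]; word edge.
From /ṭ/ at 9 rightward: 10 /o/ → [+RTR]; 11 /i/ → [+RTR]; 12 /e/ → [+RTR]; 13 /a/ → [+RTR]; 14 /u/ → [+RTR]; 15 /ṭ/ is itself a trigger — this domain ends here.
From /ṭ/ at 9 leftward: 8 /o/ → [+RTR]; 7 /a/ → [+RTR]; 6 /š/ blocks.
From /ṭ/ at 15 rightward: word edge.
From /ṭ/ at 15 leftward: 14 /u/ → [+RTR]; 13 /a/ → [+RTR]; 12 /e/ → [+RTR]; 11 /i/ → [+RTR]; 10 /o/ → [+RTR]; 9 /ṭ/ is itself a trigger — this domain ends here.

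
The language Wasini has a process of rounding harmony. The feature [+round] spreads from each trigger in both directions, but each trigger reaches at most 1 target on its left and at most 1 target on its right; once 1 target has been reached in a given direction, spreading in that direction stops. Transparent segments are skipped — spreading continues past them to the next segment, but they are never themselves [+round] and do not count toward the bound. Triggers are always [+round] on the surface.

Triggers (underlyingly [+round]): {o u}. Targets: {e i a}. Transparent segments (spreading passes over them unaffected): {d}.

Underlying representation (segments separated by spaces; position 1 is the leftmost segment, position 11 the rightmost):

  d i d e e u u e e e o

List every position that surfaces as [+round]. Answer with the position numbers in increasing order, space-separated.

From /u/ at 6 rightward: 7 /u/ is itself a trigger — this domain ends here.
From /u/ at 6 leftward: 5 /e/ → [+round]; bound reached.
From /u/ at 7 rightward: 8 /e/ → [+round]; bound reached.
From /u/ at 7 leftward: 6 /u/ is itself a trigger — this domain ends here.
From /o/ at 11 rightward: word edge.
From /o/ at 11 leftward: 10 /e/ → [+round]; bound reached.
Targets with no active source: positions 2 4 9 stay [-round].

5 6 7 8 10 11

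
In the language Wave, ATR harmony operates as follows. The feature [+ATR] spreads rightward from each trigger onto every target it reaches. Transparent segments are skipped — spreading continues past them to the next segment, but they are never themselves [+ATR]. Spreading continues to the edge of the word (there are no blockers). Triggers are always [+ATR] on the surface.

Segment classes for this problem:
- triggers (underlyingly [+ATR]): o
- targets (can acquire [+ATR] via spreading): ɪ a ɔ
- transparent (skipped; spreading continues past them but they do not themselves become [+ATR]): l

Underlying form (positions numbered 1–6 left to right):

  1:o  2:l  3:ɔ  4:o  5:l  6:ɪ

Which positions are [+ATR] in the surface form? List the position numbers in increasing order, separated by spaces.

From /o/ at 1 rightward: 2 /l/ transparent; 3 /ɔ/ → [+ATR]; 4 /o/ is itself a trigger — this domain ends here.
From /o/ at 4 rightward: 5 /l/ transparent; 6 /ɪ/ → [+ATR]; word edge.

1 3 4 6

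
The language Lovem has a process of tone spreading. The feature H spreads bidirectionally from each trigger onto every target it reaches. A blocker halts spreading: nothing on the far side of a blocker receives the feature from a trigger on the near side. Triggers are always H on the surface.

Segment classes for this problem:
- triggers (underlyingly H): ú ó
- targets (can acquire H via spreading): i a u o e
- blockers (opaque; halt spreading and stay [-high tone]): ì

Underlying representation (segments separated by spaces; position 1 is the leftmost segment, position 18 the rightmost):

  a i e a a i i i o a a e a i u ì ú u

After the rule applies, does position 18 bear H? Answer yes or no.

yes

From /ú/ at 17 rightward: 18 /u/ → H; word edge.
From /ú/ at 17 leftward: 16 /ì/ blocks.
Targets with no active source: positions 1 2 3 4 5 6 7 8 9 10 11 12 13 14 15 stay [-high tone].
H positions on the surface: 17 18.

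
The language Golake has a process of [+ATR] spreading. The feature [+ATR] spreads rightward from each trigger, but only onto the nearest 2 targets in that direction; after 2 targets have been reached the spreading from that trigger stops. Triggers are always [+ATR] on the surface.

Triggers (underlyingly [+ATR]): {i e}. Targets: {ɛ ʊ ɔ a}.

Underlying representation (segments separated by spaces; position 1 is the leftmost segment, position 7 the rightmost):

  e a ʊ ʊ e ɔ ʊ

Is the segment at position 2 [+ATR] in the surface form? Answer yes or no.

yes

From /e/ at 1 rightward: 2 /a/ → [+ATR]; 3 /ʊ/ → [+ATR]; bound reached.
From /e/ at 5 rightward: 6 /ɔ/ → [+ATR]; 7 /ʊ/ → [+ATR]; bound reached.
Target with no active source: position 4 stays [-ATR].
[+ATR] positions on the surface: 1 2 3 5 6 7.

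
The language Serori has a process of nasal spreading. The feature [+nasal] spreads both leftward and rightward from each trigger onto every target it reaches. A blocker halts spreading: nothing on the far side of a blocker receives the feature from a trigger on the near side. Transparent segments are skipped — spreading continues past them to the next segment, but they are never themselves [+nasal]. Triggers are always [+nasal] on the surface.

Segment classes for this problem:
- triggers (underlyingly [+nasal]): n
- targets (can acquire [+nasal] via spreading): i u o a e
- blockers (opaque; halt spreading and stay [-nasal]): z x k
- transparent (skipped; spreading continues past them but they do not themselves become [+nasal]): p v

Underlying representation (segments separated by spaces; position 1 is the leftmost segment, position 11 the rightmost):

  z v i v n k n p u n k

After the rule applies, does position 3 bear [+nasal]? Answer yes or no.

From /n/ at 5 rightward: 6 /k/ blocks.
From /n/ at 5 leftward: 4 /v/ transparent; 3 /i/ → [+nasal]; 2 /v/ transparent; 1 /z/ blocks.
From /n/ at 7 rightward: 8 /p/ transparent; 9 /u/ → [+nasal]; 10 /n/ is itself a trigger — this domain ends here.
From /n/ at 7 leftward: 6 /k/ blocks.
From /n/ at 10 rightward: 11 /k/ blocks.
From /n/ at 10 leftward: 9 /u/ → [+nasal]; 8 /p/ transparent; 7 /n/ is itself a trigger — this domain ends here.
[+nasal] positions on the surface: 3 5 7 9 10.

yes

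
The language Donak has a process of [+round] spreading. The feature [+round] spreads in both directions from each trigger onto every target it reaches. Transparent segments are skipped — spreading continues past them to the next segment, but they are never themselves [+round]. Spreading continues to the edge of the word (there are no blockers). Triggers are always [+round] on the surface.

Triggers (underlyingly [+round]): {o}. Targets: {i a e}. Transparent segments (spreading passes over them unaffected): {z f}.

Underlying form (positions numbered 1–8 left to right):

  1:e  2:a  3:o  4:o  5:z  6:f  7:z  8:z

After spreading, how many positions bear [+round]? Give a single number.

4

From /o/ at 3 rightward: 4 /o/ is itself a trigger — this domain ends here.
From /o/ at 3 leftward: 2 /a/ → [+round]; 1 /e/ → [+round]; word edge.
From /o/ at 4 rightward: 5 /z/ transparent; 6 /f/ transparent; 7 /z/ transparent; 8 /z/ transparent; word edge.
From /o/ at 4 leftward: 3 /o/ is itself a trigger — this domain ends here.
[+round] positions on the surface: 1 2 3 4.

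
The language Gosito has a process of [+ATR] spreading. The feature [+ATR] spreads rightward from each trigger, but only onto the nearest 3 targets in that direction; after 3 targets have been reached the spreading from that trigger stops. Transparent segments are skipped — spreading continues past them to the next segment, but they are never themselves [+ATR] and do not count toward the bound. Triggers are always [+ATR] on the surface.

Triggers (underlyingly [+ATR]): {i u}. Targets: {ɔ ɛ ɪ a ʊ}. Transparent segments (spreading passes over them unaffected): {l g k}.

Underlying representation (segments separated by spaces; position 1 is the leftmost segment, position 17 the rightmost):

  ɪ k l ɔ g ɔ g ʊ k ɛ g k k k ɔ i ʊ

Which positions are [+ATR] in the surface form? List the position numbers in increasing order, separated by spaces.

From /i/ at 16 rightward: 17 /ʊ/ → [+ATR]; word edge.
Targets with no active source: positions 1 4 6 8 10 15 stay [-ATR].

16 17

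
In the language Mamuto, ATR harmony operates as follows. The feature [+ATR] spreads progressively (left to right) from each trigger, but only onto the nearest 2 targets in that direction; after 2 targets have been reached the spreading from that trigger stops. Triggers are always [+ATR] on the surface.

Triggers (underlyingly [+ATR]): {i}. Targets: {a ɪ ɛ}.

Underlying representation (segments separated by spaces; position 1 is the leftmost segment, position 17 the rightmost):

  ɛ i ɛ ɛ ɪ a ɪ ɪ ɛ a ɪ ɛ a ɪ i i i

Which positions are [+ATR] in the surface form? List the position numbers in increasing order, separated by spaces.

From /i/ at 2 rightward: 3 /ɛ/ → [+ATR]; 4 /ɛ/ → [+ATR]; bound reached.
From /i/ at 15 rightward: 16 /i/ is itself a trigger — this domain ends here.
From /i/ at 16 rightward: 17 /i/ is itself a trigger — this domain ends here.
From /i/ at 17 rightward: word edge.
Targets with no active source: positions 1 5 6 7 8 9 10 11 12 13 14 stay [-ATR].

2 3 4 15 16 17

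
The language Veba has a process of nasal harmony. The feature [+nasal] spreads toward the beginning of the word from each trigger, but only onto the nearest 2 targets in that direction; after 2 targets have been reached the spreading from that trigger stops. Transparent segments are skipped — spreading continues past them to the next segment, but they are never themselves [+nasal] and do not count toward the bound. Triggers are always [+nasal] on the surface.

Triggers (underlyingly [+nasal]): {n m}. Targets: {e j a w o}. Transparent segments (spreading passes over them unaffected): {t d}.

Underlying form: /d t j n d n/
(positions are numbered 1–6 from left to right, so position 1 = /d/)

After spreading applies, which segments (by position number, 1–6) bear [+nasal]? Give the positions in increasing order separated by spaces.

3 4 6

From /n/ at 4 leftward: 3 /j/ → [+nasal]; 2 /t/ transparent; 1 /d/ transparent; word edge.
From /n/ at 6 leftward: 5 /d/ transparent; 4 /n/ is itself a trigger — this domain ends here.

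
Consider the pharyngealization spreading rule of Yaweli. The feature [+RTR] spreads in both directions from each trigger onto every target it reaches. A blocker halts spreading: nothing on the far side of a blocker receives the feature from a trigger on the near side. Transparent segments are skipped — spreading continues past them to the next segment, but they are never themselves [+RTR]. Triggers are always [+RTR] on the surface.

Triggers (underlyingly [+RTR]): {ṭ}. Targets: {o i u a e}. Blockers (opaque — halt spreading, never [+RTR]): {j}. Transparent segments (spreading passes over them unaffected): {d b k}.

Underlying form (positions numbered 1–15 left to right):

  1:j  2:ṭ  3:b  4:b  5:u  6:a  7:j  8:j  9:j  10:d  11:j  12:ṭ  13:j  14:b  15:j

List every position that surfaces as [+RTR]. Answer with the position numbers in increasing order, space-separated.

2 5 6 12

From /ṭ/ at 2 rightward: 3 /b/ transparent; 4 /b/ transparent; 5 /u/ → [+RTR]; 6 /a/ → [+RTR]; 7 /j/ blocks.
From /ṭ/ at 2 leftward: 1 /j/ blocks.
From /ṭ/ at 12 rightward: 13 /j/ blocks.
From /ṭ/ at 12 leftward: 11 /j/ blocks.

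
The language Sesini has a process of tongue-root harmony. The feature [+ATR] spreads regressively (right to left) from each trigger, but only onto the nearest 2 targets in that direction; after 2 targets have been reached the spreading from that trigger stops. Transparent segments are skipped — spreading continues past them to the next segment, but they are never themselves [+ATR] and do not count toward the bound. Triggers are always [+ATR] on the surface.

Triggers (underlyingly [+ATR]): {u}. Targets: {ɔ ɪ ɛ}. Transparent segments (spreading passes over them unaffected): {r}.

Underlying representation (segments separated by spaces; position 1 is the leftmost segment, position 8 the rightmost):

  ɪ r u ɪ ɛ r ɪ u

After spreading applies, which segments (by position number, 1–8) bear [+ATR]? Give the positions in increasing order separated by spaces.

1 3 5 7 8

From /u/ at 3 leftward: 2 /r/ transparent; 1 /ɪ/ → [+ATR]; word edge.
From /u/ at 8 leftward: 7 /ɪ/ → [+ATR]; 6 /r/ transparent; 5 /ɛ/ → [+ATR]; bound reached.
Target with no active source: position 4 stays [-ATR].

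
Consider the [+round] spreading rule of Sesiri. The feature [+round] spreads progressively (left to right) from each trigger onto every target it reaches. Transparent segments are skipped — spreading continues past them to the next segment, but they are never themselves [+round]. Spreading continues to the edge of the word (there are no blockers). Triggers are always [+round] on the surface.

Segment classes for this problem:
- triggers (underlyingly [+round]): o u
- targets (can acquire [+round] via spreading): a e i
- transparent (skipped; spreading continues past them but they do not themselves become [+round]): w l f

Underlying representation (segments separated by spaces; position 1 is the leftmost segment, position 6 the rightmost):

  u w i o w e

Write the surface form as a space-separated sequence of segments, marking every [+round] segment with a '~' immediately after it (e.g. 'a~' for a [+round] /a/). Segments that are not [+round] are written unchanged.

From /u/ at 1 rightward: 2 /w/ transparent; 3 /i/ → [+round]; 4 /o/ is itself a trigger — this domain ends here.
From /o/ at 4 rightward: 5 /w/ transparent; 6 /e/ → [+round]; word edge.
[+round] positions on the surface: 1 3 4 6.

u~ w i~ o~ w e~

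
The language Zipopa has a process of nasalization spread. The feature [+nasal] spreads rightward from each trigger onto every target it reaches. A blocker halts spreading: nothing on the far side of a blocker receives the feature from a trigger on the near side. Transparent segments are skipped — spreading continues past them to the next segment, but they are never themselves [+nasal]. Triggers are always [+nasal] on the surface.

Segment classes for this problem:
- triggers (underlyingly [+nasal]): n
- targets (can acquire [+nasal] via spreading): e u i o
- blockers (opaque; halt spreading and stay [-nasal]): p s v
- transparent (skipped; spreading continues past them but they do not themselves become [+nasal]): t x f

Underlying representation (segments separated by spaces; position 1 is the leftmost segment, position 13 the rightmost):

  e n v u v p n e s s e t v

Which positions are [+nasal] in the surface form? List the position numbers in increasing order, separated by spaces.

2 7 8

From /n/ at 2 rightward: 3 /v/ blocks.
From /n/ at 7 rightward: 8 /e/ → [+nasal]; 9 /s/ blocks.
Targets with no active source: positions 1 4 11 stay [-nasal].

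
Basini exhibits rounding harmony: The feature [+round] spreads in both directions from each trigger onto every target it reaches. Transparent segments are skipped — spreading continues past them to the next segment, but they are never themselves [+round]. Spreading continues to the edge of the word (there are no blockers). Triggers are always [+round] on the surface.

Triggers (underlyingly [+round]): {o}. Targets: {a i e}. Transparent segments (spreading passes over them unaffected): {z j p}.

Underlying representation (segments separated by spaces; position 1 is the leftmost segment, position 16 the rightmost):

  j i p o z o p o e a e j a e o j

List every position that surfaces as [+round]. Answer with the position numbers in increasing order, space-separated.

From /o/ at 4 rightward: 5 /z/ transparent; 6 /o/ is itself a trigger — this domain ends here.
From /o/ at 4 leftward: 3 /p/ transparent; 2 /i/ → [+round]; 1 /j/ transparent; word edge.
From /o/ at 6 rightward: 7 /p/ transparent; 8 /o/ is itself a trigger — this domain ends here.
From /o/ at 6 leftward: 5 /z/ transparent; 4 /o/ is itself a trigger — this domain ends here.
From /o/ at 8 rightward: 9 /e/ → [+round]; 10 /a/ → [+round]; 11 /e/ → [+round]; 12 /j/ transparent; 13 /a/ → [+round]; 14 /e/ → [+round]; 15 /o/ is itself a trigger — this domain ends here.
From /o/ at 8 leftward: 7 /p/ transparent; 6 /o/ is itself a trigger — this domain ends here.
From /o/ at 15 rightward: 16 /j/ transparent; word edge.
From /o/ at 15 leftward: 14 /e/ → [+round]; 13 /a/ → [+round]; 12 /j/ transparent; 11 /e/ → [+round]; 10 /a/ → [+round]; 9 /e/ → [+round]; 8 /o/ is itself a trigger — this domain ends here.

2 4 6 8 9 10 11 13 14 15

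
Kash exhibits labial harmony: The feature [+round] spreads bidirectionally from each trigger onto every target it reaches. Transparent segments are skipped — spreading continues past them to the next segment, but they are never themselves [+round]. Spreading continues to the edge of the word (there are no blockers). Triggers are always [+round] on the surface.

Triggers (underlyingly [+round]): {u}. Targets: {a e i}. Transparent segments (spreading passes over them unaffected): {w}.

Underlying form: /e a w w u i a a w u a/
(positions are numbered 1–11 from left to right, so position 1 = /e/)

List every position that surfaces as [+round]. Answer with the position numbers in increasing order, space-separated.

From /u/ at 5 rightward: 6 /i/ → [+round]; 7 /a/ → [+round]; 8 /a/ → [+round]; 9 /w/ transparent; 10 /u/ is itself a trigger — this domain ends here.
From /u/ at 5 leftward: 4 /w/ transparent; 3 /w/ transparent; 2 /a/ → [+round]; 1 /e/ → [+round]; word edge.
From /u/ at 10 rightward: 11 /a/ → [+round]; word edge.
From /u/ at 10 leftward: 9 /w/ transparent; 8 /a/ → [+round]; 7 /a/ → [+round]; 6 /i/ → [+round]; 5 /u/ is itself a trigger — this domain ends here.

1 2 5 6 7 8 10 11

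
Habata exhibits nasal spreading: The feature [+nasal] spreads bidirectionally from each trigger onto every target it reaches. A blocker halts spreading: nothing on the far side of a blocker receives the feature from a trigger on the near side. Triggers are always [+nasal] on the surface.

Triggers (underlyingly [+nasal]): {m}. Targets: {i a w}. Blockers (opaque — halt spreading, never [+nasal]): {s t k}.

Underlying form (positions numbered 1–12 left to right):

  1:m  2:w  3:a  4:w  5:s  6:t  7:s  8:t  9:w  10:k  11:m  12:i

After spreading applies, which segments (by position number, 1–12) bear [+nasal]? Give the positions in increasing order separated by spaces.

1 2 3 4 11 12

From /m/ at 1 rightward: 2 /w/ → [+nasal]; 3 /a/ → [+nasal]; 4 /w/ → [+nasal]; 5 /s/ blocks.
From /m/ at 1 leftward: word edge.
From /m/ at 11 rightward: 12 /i/ → [+nasal]; word edge.
From /m/ at 11 leftward: 10 /k/ blocks.
Target with no active source: position 9 stays [-nasal].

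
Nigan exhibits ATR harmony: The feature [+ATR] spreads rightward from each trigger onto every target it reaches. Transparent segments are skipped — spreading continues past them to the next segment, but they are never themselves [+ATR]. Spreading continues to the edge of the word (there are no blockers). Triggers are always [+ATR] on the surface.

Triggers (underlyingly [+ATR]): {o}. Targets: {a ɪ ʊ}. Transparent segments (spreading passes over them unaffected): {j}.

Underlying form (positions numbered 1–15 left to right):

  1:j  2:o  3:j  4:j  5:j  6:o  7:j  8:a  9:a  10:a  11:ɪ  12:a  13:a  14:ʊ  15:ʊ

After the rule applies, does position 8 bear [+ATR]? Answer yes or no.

From /o/ at 2 rightward: 3 /j/ transparent; 4 /j/ transparent; 5 /j/ transparent; 6 /o/ is itself a trigger — this domain ends here.
From /o/ at 6 rightward: 7 /j/ transparent; 8 /a/ → [+ATR]; 9 /a/ → [+ATR]; 10 /a/ → [+ATR]; 11 /ɪ/ → [+ATR]; 12 /a/ → [+ATR]; 13 /a/ → [+ATR]; 14 /ʊ/ → [+ATR]; 15 /ʊ/ → [+ATR]; word edge.
[+ATR] positions on the surface: 2 6 8 9 10 11 12 13 14 15.

yes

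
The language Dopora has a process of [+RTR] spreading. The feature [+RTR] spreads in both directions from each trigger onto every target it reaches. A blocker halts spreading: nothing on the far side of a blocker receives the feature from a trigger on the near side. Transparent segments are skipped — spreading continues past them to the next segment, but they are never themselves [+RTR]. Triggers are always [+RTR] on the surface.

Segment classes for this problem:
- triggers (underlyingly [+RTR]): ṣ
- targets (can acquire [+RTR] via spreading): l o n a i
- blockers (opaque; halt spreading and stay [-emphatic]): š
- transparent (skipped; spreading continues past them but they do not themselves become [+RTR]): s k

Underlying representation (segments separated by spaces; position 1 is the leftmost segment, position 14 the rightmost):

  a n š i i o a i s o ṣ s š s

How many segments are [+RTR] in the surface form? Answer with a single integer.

From /ṣ/ at 11 rightward: 12 /s/ transparent; 13 /š/ blocks.
From /ṣ/ at 11 leftward: 10 /o/ → [+RTR]; 9 /s/ transparent; 8 /i/ → [+RTR]; 7 /a/ → [+RTR]; 6 /o/ → [+RTR]; 5 /i/ → [+RTR]; 4 /i/ → [+RTR]; 3 /š/ blocks.
Targets with no active source: positions 1 2 stay [-emphatic].
[+RTR] positions on the surface: 4 5 6 7 8 10 11.

7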